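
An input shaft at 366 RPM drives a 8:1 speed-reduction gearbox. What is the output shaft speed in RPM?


omega_out = omega_in / N = 366 / 8 = 45.7500

45.7500 RPM


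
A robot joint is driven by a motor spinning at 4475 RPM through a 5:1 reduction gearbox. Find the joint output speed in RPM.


omega_joint = omega_motor / N = 4475 / 5 = 895.0000

895.0000 RPM


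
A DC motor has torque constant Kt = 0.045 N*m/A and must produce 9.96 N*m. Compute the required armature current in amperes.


I = tau / Kt = 9.96/0.045 = 221.3333

221.3333 A


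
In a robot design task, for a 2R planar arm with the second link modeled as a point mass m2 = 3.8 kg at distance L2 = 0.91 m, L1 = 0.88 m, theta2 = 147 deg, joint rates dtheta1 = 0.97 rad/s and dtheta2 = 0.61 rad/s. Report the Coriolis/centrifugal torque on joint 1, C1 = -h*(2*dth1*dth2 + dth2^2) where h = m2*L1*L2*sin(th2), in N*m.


h = m2*L1*L2*sin(th2) = 3.8*0.88*0.91*sin(147 deg) = 1.657358
C1 = -h*(2*0.97*0.61 + 0.61^2) = -1.657358*1.5555 = -2.5780

-2.5780 N*m


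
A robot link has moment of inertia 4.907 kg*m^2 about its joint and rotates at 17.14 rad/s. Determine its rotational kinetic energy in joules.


KE = (1/2)*I*omega^2 = 0.5*4.907*17.14^2 = 720.7882

720.7882 J


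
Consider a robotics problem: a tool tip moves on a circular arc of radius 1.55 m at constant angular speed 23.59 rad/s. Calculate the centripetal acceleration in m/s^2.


a_c = omega^2 * r = 23.59^2 * 1.55 = 862.5566

862.5566 m/s^2


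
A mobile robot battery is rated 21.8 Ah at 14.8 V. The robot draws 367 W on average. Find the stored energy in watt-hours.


E = capacity * V = 21.8*14.8 = 322.6400

322.6400 Wh


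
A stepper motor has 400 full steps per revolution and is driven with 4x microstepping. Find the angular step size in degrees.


step = 360/(400*4) = 360/1600 = 0.2250

0.2250 degrees


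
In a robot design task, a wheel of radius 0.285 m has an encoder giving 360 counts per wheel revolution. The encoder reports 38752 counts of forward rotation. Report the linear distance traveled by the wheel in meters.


revs = 38752/360 = 107.644444
d = revs * 2*pi*r = 107.644444 * 2*pi*0.285 = 192.7597

192.7597 m


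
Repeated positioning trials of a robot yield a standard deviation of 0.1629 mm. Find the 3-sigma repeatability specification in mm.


repeatability = 3*sigma = 3*0.1629 = 0.4887

0.4887 mm


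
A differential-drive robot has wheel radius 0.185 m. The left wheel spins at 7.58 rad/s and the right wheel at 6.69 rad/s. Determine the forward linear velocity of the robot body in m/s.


v = r*(wR + wL)/2 = 0.185*(6.69 + 7.58)/2 = 1.3200

1.3200 m/s


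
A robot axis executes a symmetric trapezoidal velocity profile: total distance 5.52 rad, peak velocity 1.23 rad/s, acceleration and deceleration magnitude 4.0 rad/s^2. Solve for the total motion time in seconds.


t_acc = v/a = 1.23/4.0 = 0.307500 s
d_acc = v^2/(2a) = 0.189112 rad (each ramp)
d_cruise = 5.52 - 2*0.189112 = 5.141776 rad
t_cruise = 5.141776/1.23 = 4.180306 s
t_total = 2*0.307500 + 4.180306 = 4.7953

4.7953 s


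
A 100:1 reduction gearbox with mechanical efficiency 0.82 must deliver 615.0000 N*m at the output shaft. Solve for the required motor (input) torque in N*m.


tau_in = tau_out / (N * eta) = 615.0000 / (100 * 0.82) = 7.5000

7.5000 N*m


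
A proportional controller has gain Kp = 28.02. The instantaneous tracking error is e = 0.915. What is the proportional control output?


u_P = Kp * e = 28.02 * 0.915 = 25.6383

25.6383


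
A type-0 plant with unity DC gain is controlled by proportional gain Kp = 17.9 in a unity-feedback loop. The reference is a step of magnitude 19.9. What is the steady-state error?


e_ss = R/(1 + Kp) = 19.9/(1 + 17.9) = 19.9/18.9000 = 1.0529

1.0529


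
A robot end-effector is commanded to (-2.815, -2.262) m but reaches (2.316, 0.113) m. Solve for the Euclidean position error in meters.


dx = 2.316 - (-2.815) = 5.1310, dy = 0.113 - (-2.262) = 2.3750
err = sqrt(26.327161 + 5.640625) = 5.6540

5.6540 m


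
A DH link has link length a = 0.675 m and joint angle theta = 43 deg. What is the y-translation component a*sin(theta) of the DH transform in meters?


a*sin(theta) = 0.675*sin(43 deg) = 0.4603

0.4603 m


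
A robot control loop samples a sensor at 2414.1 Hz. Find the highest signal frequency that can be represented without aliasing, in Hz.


f_max = f_s/2 = 2414.1/2 = 1207.0500

1207.0500 Hz


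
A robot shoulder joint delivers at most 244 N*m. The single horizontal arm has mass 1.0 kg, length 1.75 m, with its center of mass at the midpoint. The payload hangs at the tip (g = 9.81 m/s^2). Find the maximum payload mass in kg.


tau_arm = m_arm*g*(L/2) = 1.0*9.81*1.75/2 = 8.5838 N*m
tau_payload = tau_max - tau_arm = 244 - 8.5838 = 235.4162
m_payload = tau_payload / (g*L) = 235.4162 / (9.81*1.75) = 13.7129

13.7129 kg


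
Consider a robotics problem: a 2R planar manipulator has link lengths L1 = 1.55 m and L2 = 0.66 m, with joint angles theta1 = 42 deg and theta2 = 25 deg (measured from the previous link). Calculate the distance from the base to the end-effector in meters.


x = L1*cos(th1) + L2*cos(th1+th2) = 1.409757
y = L1*sin(th1) + L2*sin(th1+th2) = 1.644686
d = sqrt(x^2 + y^2) = sqrt(1.987415 + 2.704992) = 2.1662

2.1662 m


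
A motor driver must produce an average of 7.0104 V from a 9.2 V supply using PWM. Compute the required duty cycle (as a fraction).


D = V_avg/V_supply = 7.0104/9.2 = 0.7620

0.7620


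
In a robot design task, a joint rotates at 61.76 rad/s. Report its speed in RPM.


RPM = 61.76 * 60/(2*pi) = 589.7646

589.7646 RPM


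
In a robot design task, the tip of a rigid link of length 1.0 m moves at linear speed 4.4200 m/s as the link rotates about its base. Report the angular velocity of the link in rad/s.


omega = v / L = 4.4200 / 1.0 = 4.4200

4.4200 rad/s


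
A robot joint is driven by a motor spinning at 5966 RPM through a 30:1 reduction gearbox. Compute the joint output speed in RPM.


omega_joint = omega_motor / N = 5966 / 30 = 198.8667

198.8667 RPM


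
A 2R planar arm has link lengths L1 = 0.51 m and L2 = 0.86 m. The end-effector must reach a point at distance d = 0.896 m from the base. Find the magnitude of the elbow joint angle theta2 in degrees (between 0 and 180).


cos(th2) = (d^2 - L1^2 - L2^2)/(2*L1*L2) = (0.896^2 - 0.51^2 - 0.86^2)/(2*0.51*0.86) = -0.22444596
th2 = acos(-0.22444596) = 102.9703 deg

102.9703 degrees


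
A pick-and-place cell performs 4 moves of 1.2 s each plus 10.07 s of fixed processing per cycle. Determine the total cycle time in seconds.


T = 4*1.2 + 10.07 = 14.8700

14.8700 s


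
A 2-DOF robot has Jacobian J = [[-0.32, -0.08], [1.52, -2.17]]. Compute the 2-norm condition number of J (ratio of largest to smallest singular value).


JJ^T eigenvalues: trace(JJ^T) = 7.1281, det(JJ^T) = det(J)^2 = 0.66585600
s_max^2 = (7.1281 + sqrt(48.14638561))/2 = 7.03342983
s_min^2 = (7.1281 - sqrt(48.14638561))/2 = 0.09467017
kappa = s_max/s_min = sqrt(7.03342983/0.09467017) = 8.6194

8.6194


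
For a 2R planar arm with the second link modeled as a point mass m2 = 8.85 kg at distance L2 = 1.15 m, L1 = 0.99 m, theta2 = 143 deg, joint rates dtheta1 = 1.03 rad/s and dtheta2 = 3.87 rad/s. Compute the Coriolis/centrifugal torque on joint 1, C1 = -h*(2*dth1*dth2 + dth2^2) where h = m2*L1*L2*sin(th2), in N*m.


h = m2*L1*L2*sin(th2) = 8.85*0.99*1.15*sin(143 deg) = 6.063723
C1 = -h*(2*1.03*3.87 + 3.87^2) = -6.063723*22.9491 = -139.1570

-139.1570 N*m


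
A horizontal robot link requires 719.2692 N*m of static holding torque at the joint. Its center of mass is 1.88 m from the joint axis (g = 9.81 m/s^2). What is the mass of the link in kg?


m = tau / (g*L) = 719.2692 / (9.81 * 1.88) = 39.0000

39.0000 kg


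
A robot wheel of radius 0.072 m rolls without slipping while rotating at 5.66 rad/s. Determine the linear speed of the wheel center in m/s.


v = omega * r = 5.66 * 0.072 = 0.4075

0.4075 m/s


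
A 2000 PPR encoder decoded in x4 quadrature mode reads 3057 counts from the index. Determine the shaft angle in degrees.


angle = counts * 360 / (PPR*4) = 3057 * 360 / 8000 = 137.5650

137.5650 degrees


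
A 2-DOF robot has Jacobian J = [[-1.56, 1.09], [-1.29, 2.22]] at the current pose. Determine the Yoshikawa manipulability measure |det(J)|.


det(J) = -1.56*2.22 - (1.09)*(-1.29) = -2.0571
|det(J)| = 2.0571

2.0571


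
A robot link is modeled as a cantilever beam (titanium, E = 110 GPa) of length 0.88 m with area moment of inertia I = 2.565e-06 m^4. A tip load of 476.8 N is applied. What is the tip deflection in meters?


delta = F*L^3/(3*E*I) = 476.8*0.88^3/(3*1.100e+11*2.565e-06)
      = 324.9258496/846450 = 3.8387e-04

3.8387e-04 m


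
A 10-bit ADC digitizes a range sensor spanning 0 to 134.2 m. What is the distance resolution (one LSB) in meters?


res = range / 2^n = 134.2/2^10 = 134.2/1024 = 0.1311

0.1311 m


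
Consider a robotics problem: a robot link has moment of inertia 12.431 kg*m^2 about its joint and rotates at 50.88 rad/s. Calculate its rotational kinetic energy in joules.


KE = (1/2)*I*omega^2 = 0.5*12.431*50.88^2 = 16090.5273

16090.5273 J


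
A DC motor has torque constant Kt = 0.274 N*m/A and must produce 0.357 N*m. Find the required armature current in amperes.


I = tau / Kt = 0.357/0.274 = 1.3029

1.3029 A


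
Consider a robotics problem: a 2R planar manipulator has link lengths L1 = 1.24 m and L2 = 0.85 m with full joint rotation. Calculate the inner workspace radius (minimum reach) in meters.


r_min = |L1 - L2| = |1.24 - 0.85| = 0.3900

0.3900 m


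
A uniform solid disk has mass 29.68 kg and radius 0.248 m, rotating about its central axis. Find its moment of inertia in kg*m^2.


I = (1/2)*m*R^2 = 0.5*29.68*0.248^2 = 0.9127

0.9127 kg*m^2


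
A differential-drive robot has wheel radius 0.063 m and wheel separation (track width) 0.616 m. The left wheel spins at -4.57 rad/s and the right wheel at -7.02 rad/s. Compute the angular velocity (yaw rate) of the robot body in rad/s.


omega = r*(wR - wL)/L = 0.063*(-7.02 - (-4.57))/0.616 = -0.2506

-0.2506 rad/s


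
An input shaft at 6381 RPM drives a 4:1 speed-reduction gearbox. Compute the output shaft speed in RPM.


omega_out = omega_in / N = 6381 / 4 = 1595.2500

1595.2500 RPM


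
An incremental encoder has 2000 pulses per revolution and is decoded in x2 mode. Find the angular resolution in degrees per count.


resolution = 360 / (PPR * 2) = 360 / 4000 = 0.0900

0.0900 degrees


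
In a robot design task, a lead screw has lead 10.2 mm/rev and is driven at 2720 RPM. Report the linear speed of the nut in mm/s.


v = lead * (RPM/60) = 10.2*2720/60 = 462.4000

462.4000 mm/s


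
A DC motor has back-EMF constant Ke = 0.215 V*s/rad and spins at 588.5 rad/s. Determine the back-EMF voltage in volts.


V_emf = Ke * omega = 0.215*588.5 = 126.5275

126.5275 V


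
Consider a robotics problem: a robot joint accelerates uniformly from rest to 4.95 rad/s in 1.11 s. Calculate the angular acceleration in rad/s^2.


alpha = delta_omega / t = 4.95 / 1.11 = 4.4595

4.4595 rad/s^2


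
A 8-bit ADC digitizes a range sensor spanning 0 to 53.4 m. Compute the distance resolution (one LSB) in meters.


res = range / 2^n = 53.4/2^8 = 53.4/256 = 0.2086

0.2086 m


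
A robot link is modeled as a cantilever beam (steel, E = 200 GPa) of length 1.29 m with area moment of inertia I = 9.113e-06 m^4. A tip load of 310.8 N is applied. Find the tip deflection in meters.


delta = F*L^3/(3*E*I) = 310.8*1.29^3/(3*2.000e+11*9.113e-06)
      = 667.1909412/5467800 = 1.2202e-04

1.2202e-04 m


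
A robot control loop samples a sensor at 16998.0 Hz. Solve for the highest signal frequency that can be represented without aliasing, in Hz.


f_max = f_s/2 = 16998.0/2 = 8499.0000

8499.0000 Hz


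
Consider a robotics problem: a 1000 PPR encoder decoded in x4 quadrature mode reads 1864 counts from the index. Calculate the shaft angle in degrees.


angle = counts * 360 / (PPR*4) = 1864 * 360 / 4000 = 167.7600

167.7600 degrees


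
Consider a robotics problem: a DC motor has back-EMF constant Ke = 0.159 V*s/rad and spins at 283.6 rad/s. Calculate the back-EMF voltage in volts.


V_emf = Ke * omega = 0.159*283.6 = 45.0924

45.0924 V


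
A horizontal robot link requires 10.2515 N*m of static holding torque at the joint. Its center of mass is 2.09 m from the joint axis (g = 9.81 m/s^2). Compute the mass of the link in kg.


m = tau / (g*L) = 10.2515 / (9.81 * 2.09) = 0.5000

0.5000 kg


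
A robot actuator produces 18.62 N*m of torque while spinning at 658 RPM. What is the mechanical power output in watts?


omega = 658 * 2*pi/60 = 68.905599 rad/s
P = tau * omega = 18.62 * 68.905599 = 1283.0223

1283.0223 W


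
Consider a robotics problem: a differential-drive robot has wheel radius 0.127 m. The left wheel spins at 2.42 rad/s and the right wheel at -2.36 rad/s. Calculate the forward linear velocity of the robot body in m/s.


v = r*(wR + wL)/2 = 0.127*(-2.36 + 2.42)/2 = 0.0038

0.0038 m/s


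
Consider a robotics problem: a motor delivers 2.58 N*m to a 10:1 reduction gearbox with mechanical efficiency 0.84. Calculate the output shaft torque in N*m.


tau_out = tau_in * N * eta = 2.58 * 10 * 0.84 = 21.6720

21.6720 N*m


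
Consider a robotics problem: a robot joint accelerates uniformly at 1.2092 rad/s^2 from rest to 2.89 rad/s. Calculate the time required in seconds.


t = delta_omega / alpha = 2.89 / 1.2092 = 2.3900

2.3900 s


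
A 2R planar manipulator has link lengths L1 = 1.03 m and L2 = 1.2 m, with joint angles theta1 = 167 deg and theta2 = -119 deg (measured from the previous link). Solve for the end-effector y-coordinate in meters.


y = L1*sin(th1) + L2*sin(th1+th2) = 1.03*sin(167 deg) + 1.2*sin(48 deg) = 1.1235

1.1235 m


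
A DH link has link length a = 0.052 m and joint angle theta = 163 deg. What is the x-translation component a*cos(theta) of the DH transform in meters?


a*cos(theta) = 0.052*cos(163 deg) = -0.0497

-0.0497 m


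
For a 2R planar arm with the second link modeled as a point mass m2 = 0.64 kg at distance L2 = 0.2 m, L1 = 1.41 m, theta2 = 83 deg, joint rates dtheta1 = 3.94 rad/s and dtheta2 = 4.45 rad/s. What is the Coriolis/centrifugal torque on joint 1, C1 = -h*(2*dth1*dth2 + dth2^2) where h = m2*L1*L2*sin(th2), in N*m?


h = m2*L1*L2*sin(th2) = 0.64*1.41*0.2*sin(83 deg) = 0.179135
C1 = -h*(2*3.94*4.45 + 4.45^2) = -0.179135*54.8685 = -9.8289

-9.8289 N*m


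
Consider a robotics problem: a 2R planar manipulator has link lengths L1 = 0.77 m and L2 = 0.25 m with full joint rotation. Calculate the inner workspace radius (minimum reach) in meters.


r_min = |L1 - L2| = |0.77 - 0.25| = 0.5200

0.5200 m


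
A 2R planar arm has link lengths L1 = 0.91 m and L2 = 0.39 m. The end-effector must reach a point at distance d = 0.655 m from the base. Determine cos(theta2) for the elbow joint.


cos(th2) = (d^2 - L1^2 - L2^2)/(2*L1*L2) = (0.655^2 - 0.91^2 - 0.39^2)/(2*0.91*0.39) = -0.7765

-0.7765


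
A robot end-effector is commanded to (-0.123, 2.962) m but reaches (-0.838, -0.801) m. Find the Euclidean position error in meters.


dx = -0.838 - (-0.123) = -0.7150, dy = -0.801 - (2.962) = -3.7630
err = sqrt(0.511225 + 14.160169) = 3.8303

3.8303 m


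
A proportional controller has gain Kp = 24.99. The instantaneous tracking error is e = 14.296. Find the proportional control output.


u_P = Kp * e = 24.99 * 14.296 = 357.2570

357.2570


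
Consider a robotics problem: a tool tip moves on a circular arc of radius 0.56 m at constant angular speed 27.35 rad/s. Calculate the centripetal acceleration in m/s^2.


a_c = omega^2 * r = 27.35^2 * 0.56 = 418.8926

418.8926 m/s^2


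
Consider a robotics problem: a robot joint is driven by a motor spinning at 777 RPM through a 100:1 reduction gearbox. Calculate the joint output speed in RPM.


omega_joint = omega_motor / N = 777 / 100 = 7.7700

7.7700 RPM


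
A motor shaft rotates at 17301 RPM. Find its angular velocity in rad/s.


omega = 17301 * 2*pi/60 = 1811.7565

1811.7565 rad/s


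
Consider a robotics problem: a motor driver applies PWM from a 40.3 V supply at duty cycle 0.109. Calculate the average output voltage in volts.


V_avg = V_supply * D = 40.3*0.109 = 4.3927

4.3927 V


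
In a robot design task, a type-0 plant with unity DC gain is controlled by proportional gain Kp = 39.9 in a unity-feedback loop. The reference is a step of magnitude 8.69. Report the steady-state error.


e_ss = R/(1 + Kp) = 8.69/(1 + 39.9) = 8.69/40.9000 = 0.2125

0.2125


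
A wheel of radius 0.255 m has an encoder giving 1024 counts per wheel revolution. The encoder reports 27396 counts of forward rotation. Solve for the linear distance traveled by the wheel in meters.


revs = 27396/1024 = 26.753906
d = revs * 2*pi*r = 26.753906 * 2*pi*0.255 = 42.8654

42.8654 m


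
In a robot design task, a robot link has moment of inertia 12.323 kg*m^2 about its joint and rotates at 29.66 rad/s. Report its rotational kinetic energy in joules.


KE = (1/2)*I*omega^2 = 0.5*12.323*29.66^2 = 5420.3677

5420.3677 J


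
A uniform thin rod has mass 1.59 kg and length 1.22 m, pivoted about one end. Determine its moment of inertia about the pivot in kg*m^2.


I = (1/3)*m*L^2 = (1/3)*1.59*1.22^2 = 0.7889

0.7889 kg*m^2


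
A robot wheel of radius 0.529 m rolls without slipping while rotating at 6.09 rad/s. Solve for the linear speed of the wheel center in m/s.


v = omega * r = 6.09 * 0.529 = 3.2216

3.2216 m/s


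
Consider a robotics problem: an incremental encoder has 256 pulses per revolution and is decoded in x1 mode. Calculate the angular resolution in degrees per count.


resolution = 360 / (PPR * 1) = 360 / 256 = 1.4062

1.4062 degrees


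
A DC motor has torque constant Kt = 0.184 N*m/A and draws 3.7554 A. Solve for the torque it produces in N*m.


tau = Kt * I = 0.184*3.7554 = 0.6910

0.6910 N*m


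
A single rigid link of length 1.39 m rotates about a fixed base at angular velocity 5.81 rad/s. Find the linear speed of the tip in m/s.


v = L*omega = 1.39 * 5.81 = 8.0759

8.0759 m/s


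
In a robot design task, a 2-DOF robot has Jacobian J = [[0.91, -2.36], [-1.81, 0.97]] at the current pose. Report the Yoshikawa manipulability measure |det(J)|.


det(J) = 0.91*0.97 - (-2.36)*(-1.81) = -3.3889
|det(J)| = 3.3889

3.3889


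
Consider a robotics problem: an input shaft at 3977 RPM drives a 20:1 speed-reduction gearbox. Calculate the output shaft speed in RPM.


omega_out = omega_in / N = 3977 / 20 = 198.8500

198.8500 RPM


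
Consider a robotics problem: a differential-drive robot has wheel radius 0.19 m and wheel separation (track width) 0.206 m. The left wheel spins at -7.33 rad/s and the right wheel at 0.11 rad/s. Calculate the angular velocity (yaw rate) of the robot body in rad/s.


omega = r*(wR - wL)/L = 0.19*(0.11 - (-7.33))/0.206 = 6.8621

6.8621 rad/s


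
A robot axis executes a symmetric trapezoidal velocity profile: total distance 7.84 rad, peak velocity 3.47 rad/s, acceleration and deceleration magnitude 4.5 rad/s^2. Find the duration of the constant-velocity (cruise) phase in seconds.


t_acc = v/a = 0.771111 s, d_acc = v^2/(2a) = 1.337878 rad each
d_cruise = 7.84 - 2*1.337878 = 5.164244 rad
t_cruise = d_cruise/v = 5.164244/3.47 = 1.4883

1.4883 s


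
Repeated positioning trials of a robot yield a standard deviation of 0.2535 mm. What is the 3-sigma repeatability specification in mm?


repeatability = 3*sigma = 3*0.2535 = 0.7605

0.7605 mm


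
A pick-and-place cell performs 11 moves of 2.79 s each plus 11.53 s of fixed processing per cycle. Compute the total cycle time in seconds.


T = 11*2.79 + 11.53 = 42.2200

42.2200 s


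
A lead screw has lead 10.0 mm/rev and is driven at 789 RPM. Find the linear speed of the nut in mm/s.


v = lead * (RPM/60) = 10.0*789/60 = 131.5000

131.5000 mm/s


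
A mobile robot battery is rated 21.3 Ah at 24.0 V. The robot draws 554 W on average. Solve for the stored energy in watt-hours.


E = capacity * V = 21.3*24.0 = 511.2000

511.2000 Wh


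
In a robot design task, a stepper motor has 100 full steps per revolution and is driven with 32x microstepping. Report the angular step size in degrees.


step = 360/(100*32) = 360/3200 = 0.1125

0.1125 degrees


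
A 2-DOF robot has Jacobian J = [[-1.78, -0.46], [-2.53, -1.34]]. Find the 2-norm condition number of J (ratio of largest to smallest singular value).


JJ^T eigenvalues: trace(JJ^T) = 11.5765, det(JJ^T) = det(J)^2 = 1.49181796
s_max^2 = (11.5765 + sqrt(128.04808041))/2 = 11.44616659
s_min^2 = (11.5765 - sqrt(128.04808041))/2 = 0.13033341
kappa = s_max/s_min = sqrt(11.44616659/0.13033341) = 9.3713

9.3713


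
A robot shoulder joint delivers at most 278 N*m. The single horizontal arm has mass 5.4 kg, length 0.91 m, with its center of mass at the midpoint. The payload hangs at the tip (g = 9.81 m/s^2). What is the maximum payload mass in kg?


tau_arm = m_arm*g*(L/2) = 5.4*9.81*0.91/2 = 24.1032 N*m
tau_payload = tau_max - tau_arm = 278 - 24.1032 = 253.8968
m_payload = tau_payload / (g*L) = 253.8968 / (9.81*0.91) = 28.4411

28.4411 kg


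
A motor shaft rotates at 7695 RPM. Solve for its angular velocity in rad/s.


omega = 7695 * 2*pi/60 = 805.8185

805.8185 rad/s


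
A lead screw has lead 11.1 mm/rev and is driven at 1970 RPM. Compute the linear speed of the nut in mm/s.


v = lead * (RPM/60) = 11.1*1970/60 = 364.4500

364.4500 mm/s


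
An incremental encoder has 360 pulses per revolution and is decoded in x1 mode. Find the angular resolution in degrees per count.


resolution = 360 / (PPR * 1) = 360 / 360 = 1.0000

1.0000 degrees


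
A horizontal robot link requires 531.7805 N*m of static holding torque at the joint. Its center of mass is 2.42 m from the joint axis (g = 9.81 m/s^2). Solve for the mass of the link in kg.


m = tau / (g*L) = 531.7805 / (9.81 * 2.42) = 22.4000

22.4000 kg


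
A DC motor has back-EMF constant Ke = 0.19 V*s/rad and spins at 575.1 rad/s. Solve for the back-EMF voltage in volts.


V_emf = Ke * omega = 0.19*575.1 = 109.2690

109.2690 V


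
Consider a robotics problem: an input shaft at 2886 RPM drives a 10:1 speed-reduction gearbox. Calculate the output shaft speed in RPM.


omega_out = omega_in / N = 2886 / 10 = 288.6000

288.6000 RPM


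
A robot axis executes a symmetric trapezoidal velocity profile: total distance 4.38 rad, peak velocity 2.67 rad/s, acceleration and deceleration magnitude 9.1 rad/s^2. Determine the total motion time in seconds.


t_acc = v/a = 2.67/9.1 = 0.293407 s
d_acc = v^2/(2a) = 0.391698 rad (each ramp)
d_cruise = 4.38 - 2*0.391698 = 3.596604 rad
t_cruise = 3.596604/2.67 = 1.347043 s
t_total = 2*0.293407 + 1.347043 = 1.9339

1.9339 s


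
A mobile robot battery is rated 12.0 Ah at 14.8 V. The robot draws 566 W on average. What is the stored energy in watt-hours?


E = capacity * V = 12.0*14.8 = 177.6000

177.6000 Wh


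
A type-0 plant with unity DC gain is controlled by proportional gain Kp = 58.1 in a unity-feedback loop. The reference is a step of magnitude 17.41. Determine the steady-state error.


e_ss = R/(1 + Kp) = 17.41/(1 + 58.1) = 17.41/59.1000 = 0.2946

0.2946


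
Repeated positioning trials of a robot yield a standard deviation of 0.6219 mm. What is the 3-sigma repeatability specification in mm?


repeatability = 3*sigma = 3*0.6219 = 1.8657

1.8657 mm


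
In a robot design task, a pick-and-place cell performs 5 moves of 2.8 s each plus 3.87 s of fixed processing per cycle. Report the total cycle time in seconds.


T = 5*2.8 + 3.87 = 17.8700

17.8700 s


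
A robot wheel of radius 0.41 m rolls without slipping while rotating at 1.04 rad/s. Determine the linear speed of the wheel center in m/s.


v = omega * r = 1.04 * 0.41 = 0.4264

0.4264 m/s


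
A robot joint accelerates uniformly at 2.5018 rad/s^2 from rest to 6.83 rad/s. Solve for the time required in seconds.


t = delta_omega / alpha = 6.83 / 2.5018 = 2.7300

2.7300 s


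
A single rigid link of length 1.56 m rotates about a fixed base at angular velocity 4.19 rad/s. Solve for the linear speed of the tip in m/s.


v = L*omega = 1.56 * 4.19 = 6.5364

6.5364 m/s


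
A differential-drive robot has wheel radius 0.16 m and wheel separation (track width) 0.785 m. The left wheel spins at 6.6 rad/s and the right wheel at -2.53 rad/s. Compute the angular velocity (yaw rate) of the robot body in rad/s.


omega = r*(wR - wL)/L = 0.16*(-2.53 - (6.6))/0.785 = -1.8609

-1.8609 rad/s


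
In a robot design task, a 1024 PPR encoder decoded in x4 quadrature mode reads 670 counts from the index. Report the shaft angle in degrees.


angle = counts * 360 / (PPR*4) = 670 * 360 / 4096 = 58.8867

58.8867 degrees


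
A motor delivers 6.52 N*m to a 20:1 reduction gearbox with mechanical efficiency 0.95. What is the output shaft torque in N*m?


tau_out = tau_in * N * eta = 6.52 * 20 * 0.95 = 123.8800

123.8800 N*m


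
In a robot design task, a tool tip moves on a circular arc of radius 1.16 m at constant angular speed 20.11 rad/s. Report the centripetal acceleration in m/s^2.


a_c = omega^2 * r = 20.11^2 * 1.16 = 469.1180

469.1180 m/s^2


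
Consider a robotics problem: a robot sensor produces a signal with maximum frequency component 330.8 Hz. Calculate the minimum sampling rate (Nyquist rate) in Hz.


f_s,min = 2*f_max = 2*330.8 = 661.6000

661.6000 Hz


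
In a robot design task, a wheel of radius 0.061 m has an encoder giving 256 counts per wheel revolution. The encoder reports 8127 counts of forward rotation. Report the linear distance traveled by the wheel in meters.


revs = 8127/256 = 31.746094
d = revs * 2*pi*r = 31.746094 * 2*pi*0.061 = 12.1675

12.1675 m


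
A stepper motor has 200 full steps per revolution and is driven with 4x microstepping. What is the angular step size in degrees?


step = 360/(200*4) = 360/800 = 0.4500

0.4500 degrees


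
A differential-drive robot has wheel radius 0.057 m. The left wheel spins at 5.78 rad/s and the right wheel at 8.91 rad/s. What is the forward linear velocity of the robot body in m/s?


v = r*(wR + wL)/2 = 0.057*(8.91 + 5.78)/2 = 0.4187

0.4187 m/s


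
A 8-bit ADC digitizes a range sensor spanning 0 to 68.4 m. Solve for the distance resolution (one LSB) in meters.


res = range / 2^n = 68.4/2^8 = 68.4/256 = 0.2672

0.2672 m


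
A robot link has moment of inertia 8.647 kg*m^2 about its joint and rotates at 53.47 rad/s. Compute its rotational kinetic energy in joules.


KE = (1/2)*I*omega^2 = 0.5*8.647*53.47^2 = 12361.0633

12361.0633 J


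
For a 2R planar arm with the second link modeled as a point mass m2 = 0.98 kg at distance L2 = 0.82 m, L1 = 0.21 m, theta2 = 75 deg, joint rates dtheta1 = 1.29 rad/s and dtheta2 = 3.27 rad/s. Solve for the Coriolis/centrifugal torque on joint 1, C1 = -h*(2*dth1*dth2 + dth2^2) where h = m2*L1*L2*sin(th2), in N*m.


h = m2*L1*L2*sin(th2) = 0.98*0.21*0.82*sin(75 deg) = 0.163006
C1 = -h*(2*1.29*3.27 + 3.27^2) = -0.163006*19.1295 = -3.1182

-3.1182 N*m


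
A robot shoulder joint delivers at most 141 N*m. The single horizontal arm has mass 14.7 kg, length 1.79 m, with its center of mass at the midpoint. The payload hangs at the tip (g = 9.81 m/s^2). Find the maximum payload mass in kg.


tau_arm = m_arm*g*(L/2) = 14.7*9.81*1.79/2 = 129.0653 N*m
tau_payload = tau_max - tau_arm = 141 - 129.0653 = 11.9347
m_payload = tau_payload / (g*L) = 11.9347 / (9.81*1.79) = 0.6797

0.6797 kg


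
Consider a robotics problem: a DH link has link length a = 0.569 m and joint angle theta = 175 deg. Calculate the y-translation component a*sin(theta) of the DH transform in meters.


a*sin(theta) = 0.569*sin(175 deg) = 0.0496

0.0496 m


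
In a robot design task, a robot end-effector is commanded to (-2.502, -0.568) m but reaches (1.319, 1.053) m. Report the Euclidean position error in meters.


dx = 1.319 - (-2.502) = 3.8210, dy = 1.053 - (-0.568) = 1.6210
err = sqrt(14.600041 + 2.627641) = 4.1506

4.1506 m


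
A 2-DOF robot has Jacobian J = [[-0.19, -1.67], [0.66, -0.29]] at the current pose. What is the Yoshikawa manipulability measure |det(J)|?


det(J) = -0.19*-0.29 - (-1.67)*(0.66) = 1.1573
|det(J)| = 1.1573

1.1573


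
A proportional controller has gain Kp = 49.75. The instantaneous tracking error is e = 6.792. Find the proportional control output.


u_P = Kp * e = 49.75 * 6.792 = 337.9020

337.9020


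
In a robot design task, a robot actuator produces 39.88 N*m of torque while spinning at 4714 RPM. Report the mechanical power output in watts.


omega = 4714 * 2*pi/60 = 493.648926 rad/s
P = tau * omega = 39.88 * 493.648926 = 19686.7192

19686.7192 W


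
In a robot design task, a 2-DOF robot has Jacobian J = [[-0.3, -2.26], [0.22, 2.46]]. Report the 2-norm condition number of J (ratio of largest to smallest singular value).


JJ^T eigenvalues: trace(JJ^T) = 11.2976, det(JJ^T) = det(J)^2 = 0.05798464
s_max^2 = (11.2976 + sqrt(127.40382720))/2 = 11.29246519
s_min^2 = (11.2976 - sqrt(127.40382720))/2 = 0.00513481
kappa = s_max/s_min = sqrt(11.29246519/0.00513481) = 46.8956

46.8956


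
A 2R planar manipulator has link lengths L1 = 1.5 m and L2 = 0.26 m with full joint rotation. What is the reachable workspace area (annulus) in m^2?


r_max = L1 + L2 = 1.7600, r_min = |L1 - L2| = 1.2400
A = pi*(r_max^2 - r_min^2) = pi*(3.0976 - 1.5376) = 4.9009

4.9009 m^2


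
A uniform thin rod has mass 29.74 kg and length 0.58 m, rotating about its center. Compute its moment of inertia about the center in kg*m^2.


I = (1/12)*m*L^2 = (1/12)*29.74*0.58^2 = 0.8337

0.8337 kg*m^2


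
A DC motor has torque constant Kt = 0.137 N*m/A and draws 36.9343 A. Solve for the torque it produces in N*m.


tau = Kt * I = 0.137*36.9343 = 5.0600

5.0600 N*m


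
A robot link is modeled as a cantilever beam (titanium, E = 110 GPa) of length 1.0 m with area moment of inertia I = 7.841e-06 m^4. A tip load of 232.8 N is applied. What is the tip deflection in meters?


delta = F*L^3/(3*E*I) = 232.8*1.0^3/(3*1.100e+11*7.841e-06)
      = 232.8/2587530 = 8.9970e-05

8.9970e-05 m


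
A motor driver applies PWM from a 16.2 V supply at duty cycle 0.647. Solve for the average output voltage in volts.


V_avg = V_supply * D = 16.2*0.647 = 10.4814

10.4814 V


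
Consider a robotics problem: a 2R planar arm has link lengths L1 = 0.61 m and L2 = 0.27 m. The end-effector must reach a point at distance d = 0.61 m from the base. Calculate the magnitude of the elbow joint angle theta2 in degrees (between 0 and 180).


cos(th2) = (d^2 - L1^2 - L2^2)/(2*L1*L2) = (0.61^2 - 0.61^2 - 0.27^2)/(2*0.61*0.27) = -0.22131148
th2 = acos(-0.22131148) = 102.7861 deg

102.7861 degrees


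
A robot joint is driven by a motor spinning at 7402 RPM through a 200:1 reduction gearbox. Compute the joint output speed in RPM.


omega_joint = omega_motor / N = 7402 / 200 = 37.0100

37.0100 RPM


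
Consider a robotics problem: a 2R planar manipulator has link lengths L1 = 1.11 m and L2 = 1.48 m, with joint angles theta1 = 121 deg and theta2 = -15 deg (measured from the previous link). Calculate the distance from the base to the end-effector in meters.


x = L1*cos(th1) + L2*cos(th1+th2) = -0.979636
y = L1*sin(th1) + L2*sin(th1+th2) = 2.374123
d = sqrt(x^2 + y^2) = sqrt(0.959687 + 5.636460) = 2.5683

2.5683 m


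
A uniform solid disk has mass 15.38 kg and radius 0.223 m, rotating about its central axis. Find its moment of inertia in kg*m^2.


I = (1/2)*m*R^2 = 0.5*15.38*0.223^2 = 0.3824

0.3824 kg*m^2


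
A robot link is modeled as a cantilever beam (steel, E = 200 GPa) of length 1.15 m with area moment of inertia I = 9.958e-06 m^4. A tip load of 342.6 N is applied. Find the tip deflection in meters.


delta = F*L^3/(3*E*I) = 342.6*1.15^3/(3*2.000e+11*9.958e-06)
      = 521.051775/5974800 = 8.7208e-05

8.7208e-05 m


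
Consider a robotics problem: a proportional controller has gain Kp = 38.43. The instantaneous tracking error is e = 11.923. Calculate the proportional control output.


u_P = Kp * e = 38.43 * 11.923 = 458.2009

458.2009


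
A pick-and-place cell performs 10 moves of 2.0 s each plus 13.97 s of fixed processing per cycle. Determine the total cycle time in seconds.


T = 10*2.0 + 13.97 = 33.9700

33.9700 s


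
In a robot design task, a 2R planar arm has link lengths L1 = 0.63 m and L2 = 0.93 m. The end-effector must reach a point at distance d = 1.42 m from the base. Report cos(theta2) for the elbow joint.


cos(th2) = (d^2 - L1^2 - L2^2)/(2*L1*L2) = (1.42^2 - 0.63^2 - 0.93^2)/(2*0.63*0.93) = 0.6440

0.6440


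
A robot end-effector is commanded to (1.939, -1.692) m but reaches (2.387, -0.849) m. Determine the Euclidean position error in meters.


dx = 2.387 - (1.939) = 0.4480, dy = -0.849 - (-1.692) = 0.8430
err = sqrt(0.200704 + 0.710649) = 0.9546

0.9546 m


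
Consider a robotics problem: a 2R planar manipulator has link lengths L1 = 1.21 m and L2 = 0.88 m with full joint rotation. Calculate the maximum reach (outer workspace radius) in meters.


r_max = L1 + L2 = 1.21 + 0.88 = 2.0900

2.0900 m


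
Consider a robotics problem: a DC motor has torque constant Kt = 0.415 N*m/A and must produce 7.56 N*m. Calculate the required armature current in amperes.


I = tau / Kt = 7.56/0.415 = 18.2169

18.2169 A


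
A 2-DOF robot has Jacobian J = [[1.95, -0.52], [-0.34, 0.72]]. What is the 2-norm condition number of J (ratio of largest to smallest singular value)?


JJ^T eigenvalues: trace(JJ^T) = 4.7069, det(JJ^T) = det(J)^2 = 1.50601984
s_max^2 = (4.7069 + sqrt(16.13082825))/2 = 4.36161012
s_min^2 = (4.7069 - sqrt(16.13082825))/2 = 0.34528988
kappa = s_max/s_min = sqrt(4.36161012/0.34528988) = 3.5541

3.5541


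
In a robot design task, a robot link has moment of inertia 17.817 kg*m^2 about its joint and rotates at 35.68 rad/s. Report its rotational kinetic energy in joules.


KE = (1/2)*I*omega^2 = 0.5*17.817*35.68^2 = 11341.0764

11341.0764 J


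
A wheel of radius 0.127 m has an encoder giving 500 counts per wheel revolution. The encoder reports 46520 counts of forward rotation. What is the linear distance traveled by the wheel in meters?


revs = 46520/500 = 93.040000
d = revs * 2*pi*r = 93.040000 * 2*pi*0.127 = 74.2426

74.2426 m


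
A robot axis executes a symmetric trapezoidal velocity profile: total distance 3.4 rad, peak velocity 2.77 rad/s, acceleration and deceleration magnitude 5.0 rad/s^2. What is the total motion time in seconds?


t_acc = v/a = 2.77/5.0 = 0.554000 s
d_acc = v^2/(2a) = 0.767290 rad (each ramp)
d_cruise = 3.4 - 2*0.767290 = 1.865420 rad
t_cruise = 1.865420/2.77 = 0.673437 s
t_total = 2*0.554000 + 0.673437 = 1.7814

1.7814 s


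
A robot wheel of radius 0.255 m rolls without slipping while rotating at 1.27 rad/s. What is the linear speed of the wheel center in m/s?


v = omega * r = 1.27 * 0.255 = 0.3239

0.3239 m/s


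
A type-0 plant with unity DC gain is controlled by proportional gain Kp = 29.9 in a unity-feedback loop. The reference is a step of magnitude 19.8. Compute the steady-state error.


e_ss = R/(1 + Kp) = 19.8/(1 + 29.9) = 19.8/30.9000 = 0.6408

0.6408


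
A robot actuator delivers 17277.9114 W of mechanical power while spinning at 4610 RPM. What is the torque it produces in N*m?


omega = 4610 * 2*pi/60 = 482.758071 rad/s
tau = P / omega = 17277.9114 / 482.758071 = 35.7900

35.7900 N*m


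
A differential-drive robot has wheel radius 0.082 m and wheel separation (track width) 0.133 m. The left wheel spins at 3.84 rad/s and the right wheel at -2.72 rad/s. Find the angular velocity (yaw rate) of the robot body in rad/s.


omega = r*(wR - wL)/L = 0.082*(-2.72 - (3.84))/0.133 = -4.0445

-4.0445 rad/s


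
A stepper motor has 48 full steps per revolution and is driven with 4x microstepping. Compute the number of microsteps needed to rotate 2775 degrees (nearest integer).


step_size = 360/(48*4) = 360/192 = 1.875000 deg
n = 2775/(360/192) = 2775*192/360 = 1480

1480 steps


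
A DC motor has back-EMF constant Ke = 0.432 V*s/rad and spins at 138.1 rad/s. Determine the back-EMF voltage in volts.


V_emf = Ke * omega = 0.432*138.1 = 59.6592

59.6592 V


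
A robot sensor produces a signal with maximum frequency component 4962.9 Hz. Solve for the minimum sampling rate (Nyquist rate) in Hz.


f_s,min = 2*f_max = 2*4962.9 = 9925.8000

9925.8000 Hz


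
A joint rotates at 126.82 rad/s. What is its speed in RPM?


RPM = 126.82 * 60/(2*pi) = 1211.0418

1211.0418 RPM


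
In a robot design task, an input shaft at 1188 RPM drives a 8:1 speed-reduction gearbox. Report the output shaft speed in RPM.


omega_out = omega_in / N = 1188 / 8 = 148.5000

148.5000 RPM


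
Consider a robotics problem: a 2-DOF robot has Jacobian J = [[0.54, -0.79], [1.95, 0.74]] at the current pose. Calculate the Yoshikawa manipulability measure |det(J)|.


det(J) = 0.54*0.74 - (-0.79)*(1.95) = 1.9401
|det(J)| = 1.9401

1.9401


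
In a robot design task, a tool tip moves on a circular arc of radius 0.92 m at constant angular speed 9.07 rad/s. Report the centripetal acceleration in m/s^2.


a_c = omega^2 * r = 9.07^2 * 0.92 = 75.6837

75.6837 m/s^2


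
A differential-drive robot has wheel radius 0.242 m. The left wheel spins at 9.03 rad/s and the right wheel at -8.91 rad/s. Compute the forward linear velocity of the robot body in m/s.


v = r*(wR + wL)/2 = 0.242*(-8.91 + 9.03)/2 = 0.0145

0.0145 m/s


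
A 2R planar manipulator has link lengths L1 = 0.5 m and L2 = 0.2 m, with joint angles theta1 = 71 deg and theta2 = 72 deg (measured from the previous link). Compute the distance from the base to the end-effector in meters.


x = L1*cos(th1) + L2*cos(th1+th2) = 0.003057
y = L1*sin(th1) + L2*sin(th1+th2) = 0.593122
d = sqrt(x^2 + y^2) = sqrt(9.345249e-06 + 0.351794) = 0.5931

0.5931 m


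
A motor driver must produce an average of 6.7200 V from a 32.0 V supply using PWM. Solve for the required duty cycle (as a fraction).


D = V_avg/V_supply = 6.7200/32.0 = 0.2100

0.2100


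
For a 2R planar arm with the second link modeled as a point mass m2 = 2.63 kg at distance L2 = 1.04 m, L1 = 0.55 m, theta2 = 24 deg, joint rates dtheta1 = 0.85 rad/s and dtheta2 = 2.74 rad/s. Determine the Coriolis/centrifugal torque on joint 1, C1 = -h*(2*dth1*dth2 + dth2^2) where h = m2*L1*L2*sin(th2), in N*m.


h = m2*L1*L2*sin(th2) = 2.63*0.55*1.04*sin(24 deg) = 0.611878
C1 = -h*(2*0.85*2.74 + 2.74^2) = -0.611878*12.1656 = -7.4439

-7.4439 N*m


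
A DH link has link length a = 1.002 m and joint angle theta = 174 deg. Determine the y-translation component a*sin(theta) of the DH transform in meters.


a*sin(theta) = 1.002*sin(174 deg) = 0.1047

0.1047 m


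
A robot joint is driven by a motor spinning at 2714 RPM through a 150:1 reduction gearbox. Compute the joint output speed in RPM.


omega_joint = omega_motor / N = 2714 / 150 = 18.0933

18.0933 RPM


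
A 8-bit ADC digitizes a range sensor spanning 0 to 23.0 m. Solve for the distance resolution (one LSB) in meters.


res = range / 2^n = 23.0/2^8 = 23.0/256 = 0.0898

0.0898 m


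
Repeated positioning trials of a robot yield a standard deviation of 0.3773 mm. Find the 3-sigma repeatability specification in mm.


repeatability = 3*sigma = 3*0.3773 = 1.1319

1.1319 mm


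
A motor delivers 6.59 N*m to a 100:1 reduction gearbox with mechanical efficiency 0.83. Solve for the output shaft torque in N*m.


tau_out = tau_in * N * eta = 6.59 * 100 * 0.83 = 546.9700

546.9700 N*m
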